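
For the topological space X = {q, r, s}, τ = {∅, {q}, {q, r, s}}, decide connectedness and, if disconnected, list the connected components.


(X, τ) is connected.

Find clopen sets (U ∈ τ with X ∖ U ∈ τ):
  U = ∅, X ∖ U = {q, r, s} — both open, so U is clopen.
  U = {q, r, s}, X ∖ U = ∅ — both open, so U is clopen.
Only trivial clopens (∅ and X) exist, so (X, τ) is connected.
Compute connected components by grouping points that agree on all clopens:
  component: {q, r, s}


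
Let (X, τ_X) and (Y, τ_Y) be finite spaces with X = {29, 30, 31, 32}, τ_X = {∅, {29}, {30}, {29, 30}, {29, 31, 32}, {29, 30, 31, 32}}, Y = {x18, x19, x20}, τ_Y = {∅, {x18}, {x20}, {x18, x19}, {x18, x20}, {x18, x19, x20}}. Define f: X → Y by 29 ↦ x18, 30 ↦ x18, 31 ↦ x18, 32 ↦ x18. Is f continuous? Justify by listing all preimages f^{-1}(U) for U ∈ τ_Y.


f IS continuous.

Compute f^{-1}(U) for each U ∈ τ_Y:
  U = ∅: f^{-1}(U) = ∅ ∈ τ_X ✓.
  U = {x18}: f^{-1}(U) = {29, 30, 31, 32} ∈ τ_X ✓.
  U = {x20}: f^{-1}(U) = ∅ ∈ τ_X ✓.
  U = {x18, x19}: f^{-1}(U) = {29, 30, 31, 32} ∈ τ_X ✓.
  U = {x18, x20}: f^{-1}(U) = {29, 30, 31, 32} ∈ τ_X ✓.
  U = {x18, x19, x20}: f^{-1}(U) = {29, 30, 31, 32} ∈ τ_X ✓.
Every preimage lies in τ_X, so f IS continuous.


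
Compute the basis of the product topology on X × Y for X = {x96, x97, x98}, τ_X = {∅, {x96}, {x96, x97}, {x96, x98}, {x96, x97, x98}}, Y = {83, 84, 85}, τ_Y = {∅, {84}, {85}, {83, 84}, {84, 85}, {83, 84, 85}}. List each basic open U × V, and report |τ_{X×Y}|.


Basis B = {∅ × ∅, {x96} × {84}, {x96} × {85}, {x96} × {83, 84}, {x96} × {84, 85}, {x96, x97} × {84}, {x96, x98} × {84}, {x96, x97} × {85}, {x96, x98} × {85}, {x96} × {83, 84, 85}, {x96, x97, x98} × {84}, {x96, x97, x98} × {85}, {x96, x97} × {83, 84}, {x96, x98} × {83, 84}, {x96, x97} × {84, 85}, {x96, x98} × {84, 85}, {x96, x97} × {83, 84, 85}, {x96, x98} × {83, 84, 85}, {x96, x97, x98} × {83, 84}, {x96, x97, x98} × {84, 85}, {x96, x97, x98} × {83, 84, 85}}; |τ_{X×Y}| = 70.

Enumerate products U × V with U ∈ τ_X, V ∈ τ_Y (deduplicated):
  ∅ × ∅ = {} (∅)
  {x96} × {84} = {(x96,84)}
  {x96} × {85} = {(x96,85)}
  {x96} × {83, 84} = {(x96,83), (x96,84)}
  {x96} × {84, 85} = {(x96,84), (x96,85)}
  {x96, x97} × {84} = {(x96,84), (x97,84)}
  {x96, x98} × {84} = {(x96,84), (x98,84)}
  {x96, x97} × {85} = {(x96,85), (x97,85)}
  {x96, x98} × {85} = {(x96,85), (x98,85)}
  {x96} × {83, 84, 85} = {(x96,83), (x96,84), (x96,85)}
  {x96, x97, x98} × {84} = {(x96,84), (x97,84), (x98,84)}
  {x96, x97, x98} × {85} = {(x96,85), (x97,85), (x98,85)}
  {x96, x97} × {83, 84} = {(x96,83), (x96,84), (x97,83), (x97,84)}
  {x96, x98} × {83, 84} = {(x96,83), (x96,84), (x98,83), (x98,84)}
  {x96, x97} × {84, 85} = {(x96,84), (x96,85), (x97,84), (x97,85)}
  {x96, x98} × {84, 85} = {(x96,84), (x96,85), (x98,84), (x98,85)}
  {x96, x97} × {83, 84, 85} = {(x96,83), (x96,84), (x96,85), (x97,83), (x97,84), (x97,85)}
  {x96, x98} × {83, 84, 85} = {(x96,83), (x96,84), (x96,85), (x98,83), (x98,84), (x98,85)}
  {x96, x97, x98} × {83, 84} = {(x96,83), (x96,84), (x97,83), (x97,84), (x98,83), (x98,84)}
  {x96, x97, x98} × {84, 85} = {(x96,84), (x96,85), (x97,84), (x97,85), (x98,84), (x98,85)}
  {x96, x97, x98} × {83, 84, 85} = {(x96,83), (x96,84), (x96,85), (x97,83), (x97,84), (x97,85), (x98,83), (x98,84), (x98,85)}
These 21 distinct sets form the basis B.
Close under arbitrary unions to get τ_{X×Y}; counting gives |τ_{X×Y}| = 70.


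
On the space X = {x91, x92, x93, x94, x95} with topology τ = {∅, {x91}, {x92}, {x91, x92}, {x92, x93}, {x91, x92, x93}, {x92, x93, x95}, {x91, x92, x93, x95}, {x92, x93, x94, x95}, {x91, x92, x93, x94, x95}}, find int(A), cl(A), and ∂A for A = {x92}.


int(A) = {x92}, cl(A) = {x92, x93, x94, x95}, ∂A = {x93, x94, x95}.

Closed sets in (X, τ) are complements of opens:
  closed(X, τ) = {∅, {x91}, {x94}, {x91, x94}, {x94, x95}, {x91, x94, x95}, {x93, x94, x95}, {x91, x93, x94, x95}, {x92, x93, x94, x95}, {x91, x92, x93, x94, x95}}.
int(A) = ⋃ {U ∈ τ : U ⊆ A}. Opens contained in A: ∅, {x92}.
Taking the union of these: int(A) = {x92}.
cl(A) = ⋂ {C closed : A ⊆ C}. Closed sets containing A: {x92, x93, x94, x95}, {x91, x92, x93, x94, x95}.
Intersecting these: cl(A) = {x92, x93, x94, x95}.
∂A = cl(A) ∖ int(A) = {x92, x93, x94, x95} ∖ {x92} = {x93, x94, x95}.


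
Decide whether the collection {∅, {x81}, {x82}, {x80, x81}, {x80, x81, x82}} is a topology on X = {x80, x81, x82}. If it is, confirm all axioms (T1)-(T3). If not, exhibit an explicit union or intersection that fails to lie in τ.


τ is NOT a topology on X.

Axiom (T1): ∅ ∈ τ? Yes; X ∈ τ? Yes.
Axiom (T2/T3): check pairwise unions and intersections of members of τ.
Counterexample for (T2): {x81} ∪ {x82} = {x81, x82} ∉ τ. Therefore τ is NOT a topology.


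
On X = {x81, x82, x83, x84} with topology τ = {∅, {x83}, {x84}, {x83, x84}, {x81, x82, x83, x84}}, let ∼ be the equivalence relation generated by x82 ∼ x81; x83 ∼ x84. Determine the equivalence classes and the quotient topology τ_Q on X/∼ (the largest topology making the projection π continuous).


X/∼ = {[x81=x82], [x83=x84]}; |τ_Q| = 3.

Equivalence classes: [x81=x82], [x83=x84].
Quotient map π: X → X/∼ sends x81 ↦ [x81=x82], x82 ↦ [x81=x82], x83 ↦ [x83=x84], x84 ↦ [x83=x84].
For each subset V ⊆ X/∼, compute π^{-1}(V) ⊆ X and check whether π^{-1}(V) ∈ τ. V is open in τ_Q iff π^{-1}(V) ∈ τ.
  V = {}: π^{-1}(V) = ∅ ∈ τ ✓.
  V = {[x81=x82]}: π^{-1}(V) = {x81, x82} ∉ τ ✗.
  V = {[x83=x84]}: π^{-1}(V) = {x83, x84} ∈ τ ✓.
  V = {[x81=x82], [x83=x84]}: π^{-1}(V) = {x81, x82, x83, x84} ∈ τ ✓.
Open sets in the quotient: τ_Q = {{}, {[x83=x84]}, {[x81=x82], [x83=x84]}} (3 elements).


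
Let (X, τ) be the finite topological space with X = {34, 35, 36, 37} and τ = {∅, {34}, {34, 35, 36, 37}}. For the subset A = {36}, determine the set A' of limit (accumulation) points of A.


A' = {35, 37}

For each x ∈ X, list the open sets U ∈ τ with x ∈ U, then check whether U ∩ (A ∖ {x}) ≠ ∅ for every such U.
  x = 34: open {34} ∋ x has {34} ∩ (A ∖ {34}) = ∅, so x is NOT a limit point.
  x = 35: opens ∋ x are {34, 35, 36, 37}; each meets A ∖ {35}, so x IS a limit point.
  x = 36: open {34, 35, 36, 37} ∋ x has {34, 35, 36, 37} ∩ (A ∖ {36}) = ∅, so x is NOT a limit point.
  x = 37: opens ∋ x are {34, 35, 36, 37}; each meets A ∖ {37}, so x IS a limit point.
Collecting: A' = {35, 37}.


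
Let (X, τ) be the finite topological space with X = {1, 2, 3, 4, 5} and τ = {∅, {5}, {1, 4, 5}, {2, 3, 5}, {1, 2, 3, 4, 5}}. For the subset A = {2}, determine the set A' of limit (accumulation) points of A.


A' = {3}

For each x ∈ X, list the open sets U ∈ τ with x ∈ U, then check whether U ∩ (A ∖ {x}) ≠ ∅ for every such U.
  x = 1: open {1, 4, 5} ∋ x has {1, 4, 5} ∩ (A ∖ {1}) = ∅, so x is NOT a limit point.
  x = 2: open {2, 3, 5} ∋ x has {2, 3, 5} ∩ (A ∖ {2}) = ∅, so x is NOT a limit point.
  x = 3: opens ∋ x are {2, 3, 5}, {1, 2, 3, 4, 5}; each meets A ∖ {3}, so x IS a limit point.
  x = 4: open {1, 4, 5} ∋ x has {1, 4, 5} ∩ (A ∖ {4}) = ∅, so x is NOT a limit point.
  x = 5: open {5} ∋ x has {5} ∩ (A ∖ {5}) = ∅, so x is NOT a limit point.
Collecting: A' = {3}.


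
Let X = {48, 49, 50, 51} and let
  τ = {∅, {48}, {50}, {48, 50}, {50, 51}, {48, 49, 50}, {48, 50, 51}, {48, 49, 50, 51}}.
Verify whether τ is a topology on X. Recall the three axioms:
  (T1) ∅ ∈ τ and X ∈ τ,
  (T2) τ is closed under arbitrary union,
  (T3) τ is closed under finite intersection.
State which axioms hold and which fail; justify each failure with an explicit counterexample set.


τ IS a topology on X.

Axiom (T1): ∅ ∈ τ? Yes; X ∈ τ? Yes.
Axiom (T2/T3): check pairwise unions and intersections of members of τ.
All pairwise intersections and unions checked — each lies in τ. Therefore τ satisfies (T1), (T2), (T3): it IS a topology on X.


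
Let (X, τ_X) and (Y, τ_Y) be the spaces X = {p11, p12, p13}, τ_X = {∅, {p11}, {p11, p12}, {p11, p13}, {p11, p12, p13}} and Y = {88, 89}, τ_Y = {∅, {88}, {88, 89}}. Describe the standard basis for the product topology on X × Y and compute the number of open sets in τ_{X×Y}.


Basis B = {∅ × ∅, {p11} × {88}, {p11} × {88, 89}, {p11, p12} × {88}, {p11, p13} × {88}, {p11, p12, p13} × {88}, {p11, p12} × {88, 89}, {p11, p13} × {88, 89}, {p11, p12, p13} × {88, 89}}; |τ_{X×Y}| = 14.

Enumerate products U × V with U ∈ τ_X, V ∈ τ_Y (deduplicated):
  ∅ × ∅ = {} (∅)
  {p11} × {88} = {(p11,88)}
  {p11} × {88, 89} = {(p11,88), (p11,89)}
  {p11, p12} × {88} = {(p11,88), (p12,88)}
  {p11, p13} × {88} = {(p11,88), (p13,88)}
  {p11, p12, p13} × {88} = {(p11,88), (p12,88), (p13,88)}
  {p11, p12} × {88, 89} = {(p11,88), (p11,89), (p12,88), (p12,89)}
  {p11, p13} × {88, 89} = {(p11,88), (p11,89), (p13,88), (p13,89)}
  {p11, p12, p13} × {88, 89} = {(p11,88), (p11,89), (p12,88), (p12,89), (p13,88), (p13,89)}
These 9 distinct sets form the basis B.
Close under arbitrary unions to get τ_{X×Y}; counting gives |τ_{X×Y}| = 14.


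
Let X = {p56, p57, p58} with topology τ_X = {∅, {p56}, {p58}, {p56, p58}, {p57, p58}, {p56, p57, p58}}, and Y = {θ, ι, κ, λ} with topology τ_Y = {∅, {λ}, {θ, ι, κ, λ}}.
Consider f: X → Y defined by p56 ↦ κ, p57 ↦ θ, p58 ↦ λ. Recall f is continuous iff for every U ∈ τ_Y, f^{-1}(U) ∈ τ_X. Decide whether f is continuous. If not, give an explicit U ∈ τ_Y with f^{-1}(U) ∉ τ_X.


f IS continuous.

Compute f^{-1}(U) for each U ∈ τ_Y:
  U = ∅: f^{-1}(U) = ∅ ∈ τ_X ✓.
  U = {λ}: f^{-1}(U) = {p58} ∈ τ_X ✓.
  U = {θ, ι, κ, λ}: f^{-1}(U) = {p56, p57, p58} ∈ τ_X ✓.
Every preimage lies in τ_X, so f IS continuous.


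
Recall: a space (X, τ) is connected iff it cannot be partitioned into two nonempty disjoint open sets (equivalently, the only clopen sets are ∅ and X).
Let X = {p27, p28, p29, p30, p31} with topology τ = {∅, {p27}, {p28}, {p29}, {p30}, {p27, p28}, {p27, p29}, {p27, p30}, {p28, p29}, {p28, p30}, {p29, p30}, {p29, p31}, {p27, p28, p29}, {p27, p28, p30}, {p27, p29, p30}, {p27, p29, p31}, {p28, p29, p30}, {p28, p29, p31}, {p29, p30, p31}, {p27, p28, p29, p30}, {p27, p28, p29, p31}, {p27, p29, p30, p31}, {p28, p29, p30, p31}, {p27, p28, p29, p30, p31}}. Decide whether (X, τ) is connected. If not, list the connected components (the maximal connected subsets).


(X, τ) is disconnected; components = [{p27}, {p28}, {p30}, {p29, p31}].

Find clopen sets (U ∈ τ with X ∖ U ∈ τ):
  U = ∅, X ∖ U = {p27, p28, p29, p30, p31} — both open, so U is clopen.
  U = {p27}, X ∖ U = {p28, p29, p30, p31} — both open, so U is clopen.
  U = {p28}, X ∖ U = {p27, p29, p30, p31} — both open, so U is clopen.
  U = {p30}, X ∖ U = {p27, p28, p29, p31} — both open, so U is clopen.
  U = {p27, p28}, X ∖ U = {p29, p30, p31} — both open, so U is clopen.
  U = {p27, p30}, X ∖ U = {p28, p29, p31} — both open, so U is clopen.
  U = {p28, p30}, X ∖ U = {p27, p29, p31} — both open, so U is clopen.
  U = {p29, p31}, X ∖ U = {p27, p28, p30} — both open, so U is clopen.
  U = {p27, p28, p30}, X ∖ U = {p29, p31} — both open, so U is clopen.
  U = {p27, p29, p31}, X ∖ U = {p28, p30} — both open, so U is clopen.
  U = {p28, p29, p31}, X ∖ U = {p27, p30} — both open, so U is clopen.
  U = {p29, p30, p31}, X ∖ U = {p27, p28} — both open, so U is clopen.
  U = {p27, p28, p29, p31}, X ∖ U = {p30} — both open, so U is clopen.
  U = {p27, p29, p30, p31}, X ∖ U = {p28} — both open, so U is clopen.
  U = {p28, p29, p30, p31}, X ∖ U = {p27} — both open, so U is clopen.
  U = {p27, p28, p29, p30, p31}, X ∖ U = ∅ — both open, so U is clopen.
Nontrivial clopen(s) exist: e.g. {p28}. So (X, τ) is disconnected.
Compute connected components by grouping points that agree on all clopens:
  component: {p27}
  component: {p28}
  component: {p30}
  component: {p29, p31}


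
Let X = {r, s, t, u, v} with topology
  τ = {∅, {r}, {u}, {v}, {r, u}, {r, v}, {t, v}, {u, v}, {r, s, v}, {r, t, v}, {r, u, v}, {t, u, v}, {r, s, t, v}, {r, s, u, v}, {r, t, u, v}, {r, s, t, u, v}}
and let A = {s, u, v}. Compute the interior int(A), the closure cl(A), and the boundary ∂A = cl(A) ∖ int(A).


int(A) = {u, v}, cl(A) = {s, t, u, v}, ∂A = {s, t}.

Closed sets in (X, τ) are complements of opens:
  closed(X, τ) = {∅, {s}, {t}, {u}, {r, s}, {s, t}, {s, u}, {t, u}, {r, s, t}, {r, s, u}, {s, t, u}, {s, t, v}, {r, s, t, u}, {r, s, t, v}, {s, t, u, v}, {r, s, t, u, v}}.
int(A) = ⋃ {U ∈ τ : U ⊆ A}. Opens contained in A: ∅, {u}, {v}, {u, v}.
Taking the union of these: int(A) = {u, v}.
cl(A) = ⋂ {C closed : A ⊆ C}. Closed sets containing A: {s, t, u, v}, {r, s, t, u, v}.
Intersecting these: cl(A) = {s, t, u, v}.
∂A = cl(A) ∖ int(A) = {s, t, u, v} ∖ {u, v} = {s, t}.


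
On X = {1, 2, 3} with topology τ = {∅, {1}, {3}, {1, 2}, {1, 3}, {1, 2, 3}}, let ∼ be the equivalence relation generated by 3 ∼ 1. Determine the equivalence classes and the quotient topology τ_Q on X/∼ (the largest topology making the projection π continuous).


X/∼ = {[1=3], [2]}; |τ_Q| = 3.

Equivalence classes: [1=3], [2].
Quotient map π: X → X/∼ sends 1 ↦ [1=3], 2 ↦ [2], 3 ↦ [1=3].
For each subset V ⊆ X/∼, compute π^{-1}(V) ⊆ X and check whether π^{-1}(V) ∈ τ. V is open in τ_Q iff π^{-1}(V) ∈ τ.
  V = {}: π^{-1}(V) = ∅ ∈ τ ✓.
  V = {[1=3]}: π^{-1}(V) = {1, 3} ∈ τ ✓.
  V = {[2]}: π^{-1}(V) = {2} ∉ τ ✗.
  V = {[1=3], [2]}: π^{-1}(V) = {1, 2, 3} ∈ τ ✓.
Open sets in the quotient: τ_Q = {{}, {[1=3]}, {[1=3], [2]}} (3 elements).


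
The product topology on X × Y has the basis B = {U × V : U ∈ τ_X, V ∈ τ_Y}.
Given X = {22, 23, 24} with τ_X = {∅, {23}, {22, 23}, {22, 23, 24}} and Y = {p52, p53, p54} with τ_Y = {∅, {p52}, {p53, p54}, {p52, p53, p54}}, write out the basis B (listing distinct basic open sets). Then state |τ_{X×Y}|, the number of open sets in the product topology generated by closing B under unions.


Basis B = {∅ × ∅, {23} × {p52}, {22, 23} × {p52}, {23} × {p53, p54}, {22, 23, 24} × {p52}, {23} × {p52, p53, p54}, {22, 23} × {p53, p54}, {22, 23} × {p52, p53, p54}, {22, 23, 24} × {p53, p54}, {22, 23, 24} × {p52, p53, p54}}; |τ_{X×Y}| = 16.

Enumerate products U × V with U ∈ τ_X, V ∈ τ_Y (deduplicated):
  ∅ × ∅ = {} (∅)
  {23} × {p52} = {(23,p52)}
  {22, 23} × {p52} = {(22,p52), (23,p52)}
  {23} × {p53, p54} = {(23,p53), (23,p54)}
  {22, 23, 24} × {p52} = {(22,p52), (23,p52), (24,p52)}
  {23} × {p52, p53, p54} = {(23,p52), (23,p53), (23,p54)}
  {22, 23} × {p53, p54} = {(22,p53), (22,p54), (23,p53), (23,p54)}
  {22, 23} × {p52, p53, p54} = {(22,p52), (22,p53), (22,p54), (23,p52), (23,p53), (23,p54)}
  {22, 23, 24} × {p53, p54} = {(22,p53), (22,p54), (23,p53), (23,p54), (24,p53), (24,p54)}
  {22, 23, 24} × {p52, p53, p54} = {(22,p52), (22,p53), (22,p54), (23,p52), (23,p53), (23,p54), (24,p52), (24,p53), (24,p54)}
These 10 distinct sets form the basis B.
Close under arbitrary unions to get τ_{X×Y}; counting gives |τ_{X×Y}| = 16.


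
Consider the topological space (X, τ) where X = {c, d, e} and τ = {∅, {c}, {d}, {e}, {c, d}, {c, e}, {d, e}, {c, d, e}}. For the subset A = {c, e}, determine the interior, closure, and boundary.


int(A) = {c, e}, cl(A) = {c, e}, ∂A = ∅.

Closed sets in (X, τ) are complements of opens:
  closed(X, τ) = {∅, {c}, {d}, {e}, {c, d}, {c, e}, {d, e}, {c, d, e}}.
int(A) = ⋃ {U ∈ τ : U ⊆ A}. Opens contained in A: ∅, {c}, {e}, {c, e}.
Taking the union of these: int(A) = {c, e}.
cl(A) = ⋂ {C closed : A ⊆ C}. Closed sets containing A: {c, e}, {c, d, e}.
Intersecting these: cl(A) = {c, e}.
∂A = cl(A) ∖ int(A) = {c, e} ∖ {c, e} = ∅.


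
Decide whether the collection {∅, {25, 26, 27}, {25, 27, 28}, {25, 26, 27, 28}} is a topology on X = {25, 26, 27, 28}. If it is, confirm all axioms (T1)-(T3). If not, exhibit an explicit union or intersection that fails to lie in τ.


τ is NOT a topology on X.

Axiom (T1): ∅ ∈ τ? Yes; X ∈ τ? Yes.
Axiom (T2/T3): check pairwise unions and intersections of members of τ.
Counterexample for (T3): {25, 26, 27} ∩ {25, 27, 28} = {25, 27} ∉ τ. Therefore τ is NOT a topology.


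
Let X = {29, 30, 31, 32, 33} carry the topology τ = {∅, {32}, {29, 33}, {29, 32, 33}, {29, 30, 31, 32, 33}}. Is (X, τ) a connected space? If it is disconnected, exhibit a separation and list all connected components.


(X, τ) is connected.

Find clopen sets (U ∈ τ with X ∖ U ∈ τ):
  U = ∅, X ∖ U = {29, 30, 31, 32, 33} — both open, so U is clopen.
  U = {29, 30, 31, 32, 33}, X ∖ U = ∅ — both open, so U is clopen.
Only trivial clopens (∅ and X) exist, so (X, τ) is connected.
Compute connected components by grouping points that agree on all clopens:
  component: {29, 30, 31, 32, 33}


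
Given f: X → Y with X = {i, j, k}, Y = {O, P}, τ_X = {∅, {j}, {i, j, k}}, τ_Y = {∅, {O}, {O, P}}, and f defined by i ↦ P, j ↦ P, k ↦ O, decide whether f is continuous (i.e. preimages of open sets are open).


f is NOT continuous.

Compute f^{-1}(U) for each U ∈ τ_Y:
  U = ∅: f^{-1}(U) = ∅ ∈ τ_X ✓.
  U = {O}: f^{-1}(U) = {k} ∉ τ_X ✗.
  U = {O, P}: f^{-1}(U) = {i, j, k} ∈ τ_X ✓.
Found U = {O} with f^{-1}(U) = {k} not in τ_X. Therefore f is NOT continuous.


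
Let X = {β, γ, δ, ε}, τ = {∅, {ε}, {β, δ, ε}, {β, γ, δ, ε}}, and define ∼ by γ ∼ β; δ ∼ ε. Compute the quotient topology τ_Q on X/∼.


X/∼ = {[β=γ], [δ=ε]}; |τ_Q| = 2.

Equivalence classes: [β=γ], [δ=ε].
Quotient map π: X → X/∼ sends β ↦ [β=γ], γ ↦ [β=γ], δ ↦ [δ=ε], ε ↦ [δ=ε].
For each subset V ⊆ X/∼, compute π^{-1}(V) ⊆ X and check whether π^{-1}(V) ∈ τ. V is open in τ_Q iff π^{-1}(V) ∈ τ.
  V = {}: π^{-1}(V) = ∅ ∈ τ ✓.
  V = {[β=γ]}: π^{-1}(V) = {β, γ} ∉ τ ✗.
  V = {[δ=ε]}: π^{-1}(V) = {δ, ε} ∉ τ ✗.
  V = {[β=γ], [δ=ε]}: π^{-1}(V) = {β, γ, δ, ε} ∈ τ ✓.
Open sets in the quotient: τ_Q = {{}, {[β=γ], [δ=ε]}} (2 elements).


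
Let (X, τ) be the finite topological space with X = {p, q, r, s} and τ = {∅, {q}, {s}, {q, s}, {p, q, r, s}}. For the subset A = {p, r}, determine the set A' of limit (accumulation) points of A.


A' = {p, r}

For each x ∈ X, list the open sets U ∈ τ with x ∈ U, then check whether U ∩ (A ∖ {x}) ≠ ∅ for every such U.
  x = p: opens ∋ x are {p, q, r, s}; each meets A ∖ {p}, so x IS a limit point.
  x = q: open {q} ∋ x has {q} ∩ (A ∖ {q}) = ∅, so x is NOT a limit point.
  x = r: opens ∋ x are {p, q, r, s}; each meets A ∖ {r}, so x IS a limit point.
  x = s: open {s} ∋ x has {s} ∩ (A ∖ {s}) = ∅, so x is NOT a limit point.
Collecting: A' = {p, r}.


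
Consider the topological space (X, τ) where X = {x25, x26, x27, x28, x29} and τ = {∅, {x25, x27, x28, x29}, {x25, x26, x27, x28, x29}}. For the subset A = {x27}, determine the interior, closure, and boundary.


int(A) = ∅, cl(A) = {x25, x26, x27, x28, x29}, ∂A = {x25, x26, x27, x28, x29}.

Closed sets in (X, τ) are complements of opens:
  closed(X, τ) = {∅, {x26}, {x25, x26, x27, x28, x29}}.
int(A) = ⋃ {U ∈ τ : U ⊆ A}. Opens contained in A: ∅.
Taking the union of these: int(A) = ∅.
cl(A) = ⋂ {C closed : A ⊆ C}. Closed sets containing A: {x25, x26, x27, x28, x29}.
Intersecting these: cl(A) = {x25, x26, x27, x28, x29}.
∂A = cl(A) ∖ int(A) = {x25, x26, x27, x28, x29} ∖ ∅ = {x25, x26, x27, x28, x29}.


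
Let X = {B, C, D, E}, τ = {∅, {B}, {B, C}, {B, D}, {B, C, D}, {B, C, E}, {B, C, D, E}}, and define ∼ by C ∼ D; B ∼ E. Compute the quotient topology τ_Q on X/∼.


X/∼ = {[B=E], [C=D]}; |τ_Q| = 2.

Equivalence classes: [B=E], [C=D].
Quotient map π: X → X/∼ sends B ↦ [B=E], C ↦ [C=D], D ↦ [C=D], E ↦ [B=E].
For each subset V ⊆ X/∼, compute π^{-1}(V) ⊆ X and check whether π^{-1}(V) ∈ τ. V is open in τ_Q iff π^{-1}(V) ∈ τ.
  V = {}: π^{-1}(V) = ∅ ∈ τ ✓.
  V = {[B=E]}: π^{-1}(V) = {B, E} ∉ τ ✗.
  V = {[C=D]}: π^{-1}(V) = {C, D} ∉ τ ✗.
  V = {[B=E], [C=D]}: π^{-1}(V) = {B, C, D, E} ∈ τ ✓.
Open sets in the quotient: τ_Q = {{}, {[B=E], [C=D]}} (2 elements).


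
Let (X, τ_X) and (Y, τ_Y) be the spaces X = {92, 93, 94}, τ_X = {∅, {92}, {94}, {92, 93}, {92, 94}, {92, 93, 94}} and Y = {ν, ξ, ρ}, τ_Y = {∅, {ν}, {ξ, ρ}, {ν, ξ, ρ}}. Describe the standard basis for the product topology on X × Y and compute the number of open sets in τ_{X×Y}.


Basis B = {∅ × ∅, {92} × {ν}, {94} × {ν}, {92, 93} × {ν}, {92, 94} × {ν}, {92} × {ξ, ρ}, {94} × {ξ, ρ}, {92} × {ν, ξ, ρ}, {92, 93, 94} × {ν}, {94} × {ν, ξ, ρ}, {92, 93} × {ξ, ρ}, {92, 94} × {ξ, ρ}, {92, 93} × {ν, ξ, ρ}, {92, 94} × {ν, ξ, ρ}, {92, 93, 94} × {ξ, ρ}, {92, 93, 94} × {ν, ξ, ρ}}; |τ_{X×Y}| = 36.

Enumerate products U × V with U ∈ τ_X, V ∈ τ_Y (deduplicated):
  ∅ × ∅ = {} (∅)
  {92} × {ν} = {(92,ν)}
  {94} × {ν} = {(94,ν)}
  {92, 93} × {ν} = {(92,ν), (93,ν)}
  {92, 94} × {ν} = {(92,ν), (94,ν)}
  {92} × {ξ, ρ} = {(92,ξ), (92,ρ)}
  {94} × {ξ, ρ} = {(94,ξ), (94,ρ)}
  {92} × {ν, ξ, ρ} = {(92,ν), (92,ξ), (92,ρ)}
  {92, 93, 94} × {ν} = {(92,ν), (93,ν), (94,ν)}
  {94} × {ν, ξ, ρ} = {(94,ν), (94,ξ), (94,ρ)}
  {92, 93} × {ξ, ρ} = {(92,ξ), (92,ρ), (93,ξ), (93,ρ)}
  {92, 94} × {ξ, ρ} = {(92,ξ), (92,ρ), (94,ξ), (94,ρ)}
  {92, 93} × {ν, ξ, ρ} = {(92,ν), (92,ξ), (92,ρ), (93,ν), (93,ξ), (93,ρ)}
  {92, 94} × {ν, ξ, ρ} = {(92,ν), (92,ξ), (92,ρ), (94,ν), (94,ξ), (94,ρ)}
  {92, 93, 94} × {ξ, ρ} = {(92,ξ), (92,ρ), (93,ξ), (93,ρ), (94,ξ), (94,ρ)}
  {92, 93, 94} × {ν, ξ, ρ} = {(92,ν), (92,ξ), (92,ρ), (93,ν), (93,ξ), (93,ρ), (94,ν), (94,ξ), (94,ρ)}
These 16 distinct sets form the basis B.
Close under arbitrary unions to get τ_{X×Y}; counting gives |τ_{X×Y}| = 36.


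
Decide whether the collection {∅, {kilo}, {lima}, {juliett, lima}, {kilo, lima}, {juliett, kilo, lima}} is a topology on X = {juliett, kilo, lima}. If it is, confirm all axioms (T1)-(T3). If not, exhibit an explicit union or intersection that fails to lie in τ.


τ IS a topology on X.

Axiom (T1): ∅ ∈ τ? Yes; X ∈ τ? Yes.
Axiom (T2/T3): check pairwise unions and intersections of members of τ.
All pairwise intersections and unions checked — each lies in τ. Therefore τ satisfies (T1), (T2), (T3): it IS a topology on X.


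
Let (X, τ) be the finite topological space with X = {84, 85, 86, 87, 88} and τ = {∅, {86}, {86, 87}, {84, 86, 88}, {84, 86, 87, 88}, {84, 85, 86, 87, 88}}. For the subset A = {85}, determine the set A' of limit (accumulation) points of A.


A' = ∅

For each x ∈ X, list the open sets U ∈ τ with x ∈ U, then check whether U ∩ (A ∖ {x}) ≠ ∅ for every such U.
  x = 84: open {84, 86, 88} ∋ x has {84, 86, 88} ∩ (A ∖ {84}) = ∅, so x is NOT a limit point.
  x = 85: open {84, 85, 86, 87, 88} ∋ x has {84, 85, 86, 87, 88} ∩ (A ∖ {85}) = ∅, so x is NOT a limit point.
  x = 86: open {86} ∋ x has {86} ∩ (A ∖ {86}) = ∅, so x is NOT a limit point.
  x = 87: open {86, 87} ∋ x has {86, 87} ∩ (A ∖ {87}) = ∅, so x is NOT a limit point.
  x = 88: open {84, 86, 88} ∋ x has {84, 86, 88} ∩ (A ∖ {88}) = ∅, so x is NOT a limit point.
Collecting: A' = ∅.


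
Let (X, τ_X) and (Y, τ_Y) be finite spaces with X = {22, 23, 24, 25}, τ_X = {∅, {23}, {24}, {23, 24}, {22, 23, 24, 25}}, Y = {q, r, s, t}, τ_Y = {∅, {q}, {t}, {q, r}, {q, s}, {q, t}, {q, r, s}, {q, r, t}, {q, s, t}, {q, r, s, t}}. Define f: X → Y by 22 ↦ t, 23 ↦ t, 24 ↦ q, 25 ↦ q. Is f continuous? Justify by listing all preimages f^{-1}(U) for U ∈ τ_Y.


f is NOT continuous.

Compute f^{-1}(U) for each U ∈ τ_Y:
  U = ∅: f^{-1}(U) = ∅ ∈ τ_X ✓.
  U = {q}: f^{-1}(U) = {24, 25} ∉ τ_X ✗.
  U = {t}: f^{-1}(U) = {22, 23} ∉ τ_X ✗.
  U = {q, r}: f^{-1}(U) = {24, 25} ∉ τ_X ✗.
  U = {q, s}: f^{-1}(U) = {24, 25} ∉ τ_X ✗.
  U = {q, t}: f^{-1}(U) = {22, 23, 24, 25} ∈ τ_X ✓.
  U = {q, r, s}: f^{-1}(U) = {24, 25} ∉ τ_X ✗.
  U = {q, r, t}: f^{-1}(U) = {22, 23, 24, 25} ∈ τ_X ✓.
  U = {q, s, t}: f^{-1}(U) = {22, 23, 24, 25} ∈ τ_X ✓.
  U = {q, r, s, t}: f^{-1}(U) = {22, 23, 24, 25} ∈ τ_X ✓.
Found U = {q} with f^{-1}(U) = {24, 25} not in τ_X. Therefore f is NOT continuous.


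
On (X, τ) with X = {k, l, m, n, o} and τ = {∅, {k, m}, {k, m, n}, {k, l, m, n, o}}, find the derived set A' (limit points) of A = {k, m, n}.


A' = {k, l, m, n, o}

For each x ∈ X, list the open sets U ∈ τ with x ∈ U, then check whether U ∩ (A ∖ {x}) ≠ ∅ for every such U.
  x = k: opens ∋ x are {k, m}, {k, m, n}, {k, l, m, n, o}; each meets A ∖ {k}, so x IS a limit point.
  x = l: opens ∋ x are {k, l, m, n, o}; each meets A ∖ {l}, so x IS a limit point.
  x = m: opens ∋ x are {k, m}, {k, m, n}, {k, l, m, n, o}; each meets A ∖ {m}, so x IS a limit point.
  x = n: opens ∋ x are {k, m, n}, {k, l, m, n, o}; each meets A ∖ {n}, so x IS a limit point.
  x = o: opens ∋ x are {k, l, m, n, o}; each meets A ∖ {o}, so x IS a limit point.
Collecting: A' = {k, l, m, n, o}.


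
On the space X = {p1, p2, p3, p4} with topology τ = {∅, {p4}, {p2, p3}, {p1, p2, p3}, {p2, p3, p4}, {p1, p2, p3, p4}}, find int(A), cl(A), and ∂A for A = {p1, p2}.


int(A) = ∅, cl(A) = {p1, p2, p3}, ∂A = {p1, p2, p3}.

Closed sets in (X, τ) are complements of opens:
  closed(X, τ) = {∅, {p1}, {p4}, {p1, p4}, {p1, p2, p3}, {p1, p2, p3, p4}}.
int(A) = ⋃ {U ∈ τ : U ⊆ A}. Opens contained in A: ∅.
Taking the union of these: int(A) = ∅.
cl(A) = ⋂ {C closed : A ⊆ C}. Closed sets containing A: {p1, p2, p3}, {p1, p2, p3, p4}.
Intersecting these: cl(A) = {p1, p2, p3}.
∂A = cl(A) ∖ int(A) = {p1, p2, p3} ∖ ∅ = {p1, p2, p3}.


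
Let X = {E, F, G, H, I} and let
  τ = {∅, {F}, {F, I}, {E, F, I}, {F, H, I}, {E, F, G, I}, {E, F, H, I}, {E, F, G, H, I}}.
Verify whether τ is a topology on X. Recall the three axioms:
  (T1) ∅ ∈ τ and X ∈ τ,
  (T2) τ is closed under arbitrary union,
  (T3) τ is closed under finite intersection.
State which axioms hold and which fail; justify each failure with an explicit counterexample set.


τ IS a topology on X.

Axiom (T1): ∅ ∈ τ? Yes; X ∈ τ? Yes.
Axiom (T2/T3): check pairwise unions and intersections of members of τ.
All pairwise intersections and unions checked — each lies in τ. Therefore τ satisfies (T1), (T2), (T3): it IS a topology on X.


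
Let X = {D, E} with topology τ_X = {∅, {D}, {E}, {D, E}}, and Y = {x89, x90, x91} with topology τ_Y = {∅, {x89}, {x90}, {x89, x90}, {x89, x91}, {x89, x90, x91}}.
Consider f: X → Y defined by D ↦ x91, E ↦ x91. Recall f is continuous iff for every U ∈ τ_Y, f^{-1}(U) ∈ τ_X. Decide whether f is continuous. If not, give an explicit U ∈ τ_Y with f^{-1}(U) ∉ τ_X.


f IS continuous.

Compute f^{-1}(U) for each U ∈ τ_Y:
  U = ∅: f^{-1}(U) = ∅ ∈ τ_X ✓.
  U = {x89}: f^{-1}(U) = ∅ ∈ τ_X ✓.
  U = {x90}: f^{-1}(U) = ∅ ∈ τ_X ✓.
  U = {x89, x90}: f^{-1}(U) = ∅ ∈ τ_X ✓.
  U = {x89, x91}: f^{-1}(U) = {D, E} ∈ τ_X ✓.
  U = {x89, x90, x91}: f^{-1}(U) = {D, E} ∈ τ_X ✓.
Every preimage lies in τ_X, so f IS continuous.


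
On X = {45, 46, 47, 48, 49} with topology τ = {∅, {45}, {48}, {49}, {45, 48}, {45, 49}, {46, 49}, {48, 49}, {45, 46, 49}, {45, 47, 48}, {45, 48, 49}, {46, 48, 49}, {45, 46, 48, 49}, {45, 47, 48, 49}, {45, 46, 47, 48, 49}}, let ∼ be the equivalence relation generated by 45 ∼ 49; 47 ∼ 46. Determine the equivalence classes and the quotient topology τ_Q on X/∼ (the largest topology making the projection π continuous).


X/∼ = {[45=49], [46=47], [48]}; |τ_Q| = 5.

Equivalence classes: [45=49], [46=47], [48].
Quotient map π: X → X/∼ sends 45 ↦ [45=49], 46 ↦ [46=47], 47 ↦ [46=47], 48 ↦ [48], 49 ↦ [45=49].
For each subset V ⊆ X/∼, compute π^{-1}(V) ⊆ X and check whether π^{-1}(V) ∈ τ. V is open in τ_Q iff π^{-1}(V) ∈ τ.
  V = {}: π^{-1}(V) = ∅ ∈ τ ✓.
  V = {[45=49]}: π^{-1}(V) = {45, 49} ∈ τ ✓.
  V = {[46=47]}: π^{-1}(V) = {46, 47} ∉ τ ✗.
  V = {[45=49], [46=47]}: π^{-1}(V) = {45, 46, 47, 49} ∉ τ ✗.
  V = {[48]}: π^{-1}(V) = {48} ∈ τ ✓.
  V = {[45=49], [48]}: π^{-1}(V) = {45, 48, 49} ∈ τ ✓.
  V = {[46=47], [48]}: π^{-1}(V) = {46, 47, 48} ∉ τ ✗.
  V = {[45=49], [46=47], [48]}: π^{-1}(V) = {45, 46, 47, 48, 49} ∈ τ ✓.
Open sets in the quotient: τ_Q = {{}, {[45=49]}, {[48]}, {[45=49], [48]}, {[45=49], [46=47], [48]}} (5 elements).


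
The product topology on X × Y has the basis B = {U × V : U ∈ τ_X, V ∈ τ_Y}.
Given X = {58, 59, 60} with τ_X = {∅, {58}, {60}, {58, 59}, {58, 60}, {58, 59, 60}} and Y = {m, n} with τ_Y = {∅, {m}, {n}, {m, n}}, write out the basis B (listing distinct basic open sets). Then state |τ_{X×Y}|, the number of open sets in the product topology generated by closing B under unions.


Basis B = {∅ × ∅, {58} × {m}, {58} × {n}, {60} × {m}, {60} × {n}, {58} × {m, n}, {58, 59} × {m}, {58, 60} × {m}, {58, 59} × {n}, {58, 60} × {n}, {60} × {m, n}, {58, 59, 60} × {m}, {58, 59, 60} × {n}, {58, 59} × {m, n}, {58, 60} × {m, n}, {58, 59, 60} × {m, n}}; |τ_{X×Y}| = 36.

Enumerate products U × V with U ∈ τ_X, V ∈ τ_Y (deduplicated):
  ∅ × ∅ = {} (∅)
  {58} × {m} = {(58,m)}
  {58} × {n} = {(58,n)}
  {60} × {m} = {(60,m)}
  {60} × {n} = {(60,n)}
  {58} × {m, n} = {(58,m), (58,n)}
  {58, 59} × {m} = {(58,m), (59,m)}
  {58, 60} × {m} = {(58,m), (60,m)}
  {58, 59} × {n} = {(58,n), (59,n)}
  {58, 60} × {n} = {(58,n), (60,n)}
  {60} × {m, n} = {(60,m), (60,n)}
  {58, 59, 60} × {m} = {(58,m), (59,m), (60,m)}
  {58, 59, 60} × {n} = {(58,n), (59,n), (60,n)}
  {58, 59} × {m, n} = {(58,m), (58,n), (59,m), (59,n)}
  {58, 60} × {m, n} = {(58,m), (58,n), (60,m), (60,n)}
  {58, 59, 60} × {m, n} = {(58,m), (58,n), (59,m), (59,n), (60,m), (60,n)}
These 16 distinct sets form the basis B.
Close under arbitrary unions to get τ_{X×Y}; counting gives |τ_{X×Y}| = 36.


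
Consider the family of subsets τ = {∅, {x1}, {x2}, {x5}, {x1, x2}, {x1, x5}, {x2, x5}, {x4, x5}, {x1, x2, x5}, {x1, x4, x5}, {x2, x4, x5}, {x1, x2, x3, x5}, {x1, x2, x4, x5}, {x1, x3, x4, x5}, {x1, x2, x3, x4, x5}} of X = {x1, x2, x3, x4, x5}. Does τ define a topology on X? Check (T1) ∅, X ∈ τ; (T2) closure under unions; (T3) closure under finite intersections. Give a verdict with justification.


τ is NOT a topology on X.

Axiom (T1): ∅ ∈ τ? Yes; X ∈ τ? Yes.
Axiom (T2/T3): check pairwise unions and intersections of members of τ.
Counterexample for (T3): {x1, x2, x3, x5} ∩ {x1, x3, x4, x5} = {x1, x3, x5} ∉ τ. Therefore τ is NOT a topology.


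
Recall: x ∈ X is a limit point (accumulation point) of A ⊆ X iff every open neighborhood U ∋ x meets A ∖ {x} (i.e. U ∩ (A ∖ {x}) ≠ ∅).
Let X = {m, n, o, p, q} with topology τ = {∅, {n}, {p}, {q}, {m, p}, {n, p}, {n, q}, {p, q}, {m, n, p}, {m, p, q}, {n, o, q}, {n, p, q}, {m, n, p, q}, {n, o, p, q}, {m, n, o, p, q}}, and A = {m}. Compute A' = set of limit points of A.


A' = ∅

For each x ∈ X, list the open sets U ∈ τ with x ∈ U, then check whether U ∩ (A ∖ {x}) ≠ ∅ for every such U.
  x = m: open {m, p} ∋ x has {m, p} ∩ (A ∖ {m}) = ∅, so x is NOT a limit point.
  x = n: open {n} ∋ x has {n} ∩ (A ∖ {n}) = ∅, so x is NOT a limit point.
  x = o: open {n, o, q} ∋ x has {n, o, q} ∩ (A ∖ {o}) = ∅, so x is NOT a limit point.
  x = p: open {p} ∋ x has {p} ∩ (A ∖ {p}) = ∅, so x is NOT a limit point.
  x = q: open {q} ∋ x has {q} ∩ (A ∖ {q}) = ∅, so x is NOT a limit point.
Collecting: A' = ∅.


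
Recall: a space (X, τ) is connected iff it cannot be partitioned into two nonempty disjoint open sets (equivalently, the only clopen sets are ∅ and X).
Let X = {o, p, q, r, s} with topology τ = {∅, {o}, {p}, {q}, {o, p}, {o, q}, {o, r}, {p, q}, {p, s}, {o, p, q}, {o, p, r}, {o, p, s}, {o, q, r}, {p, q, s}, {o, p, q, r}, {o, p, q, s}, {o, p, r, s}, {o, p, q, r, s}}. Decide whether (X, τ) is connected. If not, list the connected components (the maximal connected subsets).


(X, τ) is disconnected; components = [{q}, {o, r}, {p, s}].

Find clopen sets (U ∈ τ with X ∖ U ∈ τ):
  U = ∅, X ∖ U = {o, p, q, r, s} — both open, so U is clopen.
  U = {q}, X ∖ U = {o, p, r, s} — both open, so U is clopen.
  U = {o, r}, X ∖ U = {p, q, s} — both open, so U is clopen.
  U = {p, s}, X ∖ U = {o, q, r} — both open, so U is clopen.
  U = {o, q, r}, X ∖ U = {p, s} — both open, so U is clopen.
  U = {p, q, s}, X ∖ U = {o, r} — both open, so U is clopen.
  U = {o, p, r, s}, X ∖ U = {q} — both open, so U is clopen.
  U = {o, p, q, r, s}, X ∖ U = ∅ — both open, so U is clopen.
Nontrivial clopen(s) exist: e.g. {q}. So (X, τ) is disconnected.
Compute connected components by grouping points that agree on all clopens:
  component: {q}
  component: {o, r}
  component: {p, s}


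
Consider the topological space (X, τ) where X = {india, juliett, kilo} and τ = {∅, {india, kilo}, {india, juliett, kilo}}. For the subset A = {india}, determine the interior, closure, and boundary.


int(A) = ∅, cl(A) = {india, juliett, kilo}, ∂A = {india, juliett, kilo}.

Closed sets in (X, τ) are complements of opens:
  closed(X, τ) = {∅, {juliett}, {india, juliett, kilo}}.
int(A) = ⋃ {U ∈ τ : U ⊆ A}. Opens contained in A: ∅.
Taking the union of these: int(A) = ∅.
cl(A) = ⋂ {C closed : A ⊆ C}. Closed sets containing A: {india, juliett, kilo}.
Intersecting these: cl(A) = {india, juliett, kilo}.
∂A = cl(A) ∖ int(A) = {india, juliett, kilo} ∖ ∅ = {india, juliett, kilo}.


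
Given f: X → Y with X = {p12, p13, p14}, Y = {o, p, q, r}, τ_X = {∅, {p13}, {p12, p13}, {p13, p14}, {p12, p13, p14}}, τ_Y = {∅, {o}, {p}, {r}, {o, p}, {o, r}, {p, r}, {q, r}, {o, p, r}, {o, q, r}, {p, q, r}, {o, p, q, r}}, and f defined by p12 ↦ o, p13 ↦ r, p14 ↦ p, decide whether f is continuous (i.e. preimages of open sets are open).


f is NOT continuous.

Compute f^{-1}(U) for each U ∈ τ_Y:
  U = ∅: f^{-1}(U) = ∅ ∈ τ_X ✓.
  U = {o}: f^{-1}(U) = {p12} ∉ τ_X ✗.
  U = {p}: f^{-1}(U) = {p14} ∉ τ_X ✗.
  U = {r}: f^{-1}(U) = {p13} ∈ τ_X ✓.
  U = {o, p}: f^{-1}(U) = {p12, p14} ∉ τ_X ✗.
  U = {o, r}: f^{-1}(U) = {p12, p13} ∈ τ_X ✓.
  U = {p, r}: f^{-1}(U) = {p13, p14} ∈ τ_X ✓.
  U = {q, r}: f^{-1}(U) = {p13} ∈ τ_X ✓.
  U = {o, p, r}: f^{-1}(U) = {p12, p13, p14} ∈ τ_X ✓.
  U = {o, q, r}: f^{-1}(U) = {p12, p13} ∈ τ_X ✓.
  U = {p, q, r}: f^{-1}(U) = {p13, p14} ∈ τ_X ✓.
  U = {o, p, q, r}: f^{-1}(U) = {p12, p13, p14} ∈ τ_X ✓.
Found U = {o} with f^{-1}(U) = {p12} not in τ_X. Therefore f is NOT continuous.


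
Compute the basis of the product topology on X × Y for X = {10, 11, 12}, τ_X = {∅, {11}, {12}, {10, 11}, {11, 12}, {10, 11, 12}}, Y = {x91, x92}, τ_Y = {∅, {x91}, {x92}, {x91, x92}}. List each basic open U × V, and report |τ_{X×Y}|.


Basis B = {∅ × ∅, {11} × {x91}, {11} × {x92}, {12} × {x91}, {12} × {x92}, {10, 11} × {x91}, {10, 11} × {x92}, {11} × {x91, x92}, {11, 12} × {x91}, {11, 12} × {x92}, {12} × {x91, x92}, {10, 11, 12} × {x91}, {10, 11, 12} × {x92}, {10, 11} × {x91, x92}, {11, 12} × {x91, x92}, {10, 11, 12} × {x91, x92}}; |τ_{X×Y}| = 36.

Enumerate products U × V with U ∈ τ_X, V ∈ τ_Y (deduplicated):
  ∅ × ∅ = {} (∅)
  {11} × {x91} = {(11,x91)}
  {11} × {x92} = {(11,x92)}
  {12} × {x91} = {(12,x91)}
  {12} × {x92} = {(12,x92)}
  {10, 11} × {x91} = {(10,x91), (11,x91)}
  {10, 11} × {x92} = {(10,x92), (11,x92)}
  {11} × {x91, x92} = {(11,x91), (11,x92)}
  {11, 12} × {x91} = {(11,x91), (12,x91)}
  {11, 12} × {x92} = {(11,x92), (12,x92)}
  {12} × {x91, x92} = {(12,x91), (12,x92)}
  {10, 11, 12} × {x91} = {(10,x91), (11,x91), (12,x91)}
  {10, 11, 12} × {x92} = {(10,x92), (11,x92), (12,x92)}
  {10, 11} × {x91, x92} = {(10,x91), (10,x92), (11,x91), (11,x92)}
  {11, 12} × {x91, x92} = {(11,x91), (11,x92), (12,x91), (12,x92)}
  {10, 11, 12} × {x91, x92} = {(10,x91), (10,x92), (11,x91), (11,x92), (12,x91), (12,x92)}
These 16 distinct sets form the basis B.
Close under arbitrary unions to get τ_{X×Y}; counting gives |τ_{X×Y}| = 36.


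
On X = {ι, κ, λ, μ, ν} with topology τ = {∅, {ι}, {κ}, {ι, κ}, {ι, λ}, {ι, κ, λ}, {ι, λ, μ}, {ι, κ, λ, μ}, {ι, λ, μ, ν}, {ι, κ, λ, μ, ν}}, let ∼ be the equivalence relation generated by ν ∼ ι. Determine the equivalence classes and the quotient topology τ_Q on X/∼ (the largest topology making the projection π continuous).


X/∼ = {[ι=ν], [κ], [λ], [μ]}; |τ_Q| = 4.

Equivalence classes: [ι=ν], [κ], [λ], [μ].
Quotient map π: X → X/∼ sends ι ↦ [ι=ν], κ ↦ [κ], λ ↦ [λ], μ ↦ [μ], ν ↦ [ι=ν].
For each subset V ⊆ X/∼, compute π^{-1}(V) ⊆ X and check whether π^{-1}(V) ∈ τ. V is open in τ_Q iff π^{-1}(V) ∈ τ.
  V = {}: π^{-1}(V) = ∅ ∈ τ ✓.
  V = {[ι=ν]}: π^{-1}(V) = {ι, ν} ∉ τ ✗.
  V = {[κ]}: π^{-1}(V) = {κ} ∈ τ ✓.
  V = {[ι=ν], [κ]}: π^{-1}(V) = {ι, κ, ν} ∉ τ ✗.
  V = {[λ]}: π^{-1}(V) = {λ} ∉ τ ✗.
  V = {[ι=ν], [λ]}: π^{-1}(V) = {ι, λ, ν} ∉ τ ✗.
  V = {[κ], [λ]}: π^{-1}(V) = {κ, λ} ∉ τ ✗.
  V = {[ι=ν], [κ], [λ]}: π^{-1}(V) = {ι, κ, λ, ν} ∉ τ ✗.
  V = {[μ]}: π^{-1}(V) = {μ} ∉ τ ✗.
  V = {[ι=ν], [μ]}: π^{-1}(V) = {ι, μ, ν} ∉ τ ✗.
  V = {[κ], [μ]}: π^{-1}(V) = {κ, μ} ∉ τ ✗.
  V = {[ι=ν], [κ], [μ]}: π^{-1}(V) = {ι, κ, μ, ν} ∉ τ ✗.
  V = {[λ], [μ]}: π^{-1}(V) = {λ, μ} ∉ τ ✗.
  V = {[ι=ν], [λ], [μ]}: π^{-1}(V) = {ι, λ, μ, ν} ∈ τ ✓.
  V = {[κ], [λ], [μ]}: π^{-1}(V) = {κ, λ, μ} ∉ τ ✗.
  V = {[ι=ν], [κ], [λ], [μ]}: π^{-1}(V) = {ι, κ, λ, μ, ν} ∈ τ ✓.
Open sets in the quotient: τ_Q = {{}, {[κ]}, {[ι=ν], [λ], [μ]}, {[ι=ν], [κ], [λ], [μ]}} (4 elements).


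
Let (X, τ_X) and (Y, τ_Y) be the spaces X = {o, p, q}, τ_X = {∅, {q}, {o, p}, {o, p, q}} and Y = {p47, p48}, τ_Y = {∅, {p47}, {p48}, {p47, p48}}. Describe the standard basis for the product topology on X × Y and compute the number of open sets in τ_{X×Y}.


Basis B = {∅ × ∅, {q} × {p47}, {q} × {p48}, {o, p} × {p47}, {o, p} × {p48}, {q} × {p47, p48}, {o, p, q} × {p47}, {o, p, q} × {p48}, {o, p} × {p47, p48}, {o, p, q} × {p47, p48}}; |τ_{X×Y}| = 16.

Enumerate products U × V with U ∈ τ_X, V ∈ τ_Y (deduplicated):
  ∅ × ∅ = {} (∅)
  {q} × {p47} = {(q,p47)}
  {q} × {p48} = {(q,p48)}
  {o, p} × {p47} = {(o,p47), (p,p47)}
  {o, p} × {p48} = {(o,p48), (p,p48)}
  {q} × {p47, p48} = {(q,p47), (q,p48)}
  {o, p, q} × {p47} = {(o,p47), (p,p47), (q,p47)}
  {o, p, q} × {p48} = {(o,p48), (p,p48), (q,p48)}
  {o, p} × {p47, p48} = {(o,p47), (o,p48), (p,p47), (p,p48)}
  {o, p, q} × {p47, p48} = {(o,p47), (o,p48), (p,p47), (p,p48), (q,p47), (q,p48)}
These 10 distinct sets form the basis B.
Close under arbitrary unions to get τ_{X×Y}; counting gives |τ_{X×Y}| = 16.


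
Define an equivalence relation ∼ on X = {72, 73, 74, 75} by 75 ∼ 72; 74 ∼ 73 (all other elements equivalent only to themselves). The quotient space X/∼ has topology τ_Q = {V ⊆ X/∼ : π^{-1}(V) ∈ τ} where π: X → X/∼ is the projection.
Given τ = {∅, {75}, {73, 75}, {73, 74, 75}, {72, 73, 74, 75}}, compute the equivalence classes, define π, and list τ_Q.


X/∼ = {[72=75], [73=74]}; |τ_Q| = 2.

Equivalence classes: [72=75], [73=74].
Quotient map π: X → X/∼ sends 72 ↦ [72=75], 73 ↦ [73=74], 74 ↦ [73=74], 75 ↦ [72=75].
For each subset V ⊆ X/∼, compute π^{-1}(V) ⊆ X and check whether π^{-1}(V) ∈ τ. V is open in τ_Q iff π^{-1}(V) ∈ τ.
  V = {}: π^{-1}(V) = ∅ ∈ τ ✓.
  V = {[72=75]}: π^{-1}(V) = {72, 75} ∉ τ ✗.
  V = {[73=74]}: π^{-1}(V) = {73, 74} ∉ τ ✗.
  V = {[72=75], [73=74]}: π^{-1}(V) = {72, 73, 74, 75} ∈ τ ✓.
Open sets in the quotient: τ_Q = {{}, {[72=75], [73=74]}} (2 elements).
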